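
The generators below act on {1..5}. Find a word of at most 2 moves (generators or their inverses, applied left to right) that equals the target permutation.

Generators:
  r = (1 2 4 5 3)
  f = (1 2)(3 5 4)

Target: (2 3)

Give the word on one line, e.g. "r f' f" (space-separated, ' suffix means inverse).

  after r: (1 2 4 5 3)
  after f: (2 3)

r f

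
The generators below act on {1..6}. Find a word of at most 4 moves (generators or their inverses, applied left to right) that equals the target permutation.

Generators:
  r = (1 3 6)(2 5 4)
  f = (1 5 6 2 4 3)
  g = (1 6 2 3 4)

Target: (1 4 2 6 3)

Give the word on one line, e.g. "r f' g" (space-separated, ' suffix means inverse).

  after f': (1 3 4 2 6 5)
  after g: (1 4 3)(5 6)
  after r: (1 2 5)(4 6)
  after f: (1 4 2 6 3)

f' g r f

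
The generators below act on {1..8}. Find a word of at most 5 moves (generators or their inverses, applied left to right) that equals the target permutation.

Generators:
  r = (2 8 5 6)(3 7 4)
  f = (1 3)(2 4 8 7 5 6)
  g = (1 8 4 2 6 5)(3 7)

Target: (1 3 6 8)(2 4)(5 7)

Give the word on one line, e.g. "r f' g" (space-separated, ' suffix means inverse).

  after r': (2 6 5 8)(3 4 7)
  after f': (1 3 2 5 4 8 6 7)
  after r': (1 4 2 8 5 7)(3 6)
  after r': (1 7)(3 5)(4 6)
  after g': (1 3 6 8)(2 4)(5 7)

r' f' r' r' g'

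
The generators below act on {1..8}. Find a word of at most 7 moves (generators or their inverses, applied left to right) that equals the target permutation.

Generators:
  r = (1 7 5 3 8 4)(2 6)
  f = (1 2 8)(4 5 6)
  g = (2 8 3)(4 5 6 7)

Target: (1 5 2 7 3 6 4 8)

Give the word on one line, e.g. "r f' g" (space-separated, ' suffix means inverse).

g r f g g

  after g: (2 8 3)(4 5 6 7)
  after r: (1 7)(2 4 3 6 5)
  after f: (1 7 2 5 8)(3 4)
  after g: (1 4 2 6 7 8)(3 5)
  after g: (1 5 2 7 3 6 4 8)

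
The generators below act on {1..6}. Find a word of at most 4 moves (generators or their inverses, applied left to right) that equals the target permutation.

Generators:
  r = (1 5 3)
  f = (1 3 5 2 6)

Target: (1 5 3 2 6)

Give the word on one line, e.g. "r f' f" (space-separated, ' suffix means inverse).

  after r': (1 3 5)
  after f: (1 5 3 2 6)

r' f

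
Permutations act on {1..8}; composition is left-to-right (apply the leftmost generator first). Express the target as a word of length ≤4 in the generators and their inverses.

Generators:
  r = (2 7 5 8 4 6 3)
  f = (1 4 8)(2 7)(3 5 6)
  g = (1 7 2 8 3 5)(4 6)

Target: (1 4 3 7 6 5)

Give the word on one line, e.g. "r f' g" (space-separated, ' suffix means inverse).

  after r: (2 7 5 8 4 6 3)
  after f: (1 4 3 7 6 5)

r f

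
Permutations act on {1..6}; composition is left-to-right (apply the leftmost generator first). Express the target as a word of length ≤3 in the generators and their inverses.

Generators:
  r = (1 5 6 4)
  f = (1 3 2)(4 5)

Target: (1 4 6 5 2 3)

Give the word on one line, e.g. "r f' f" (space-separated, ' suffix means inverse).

r' f f

  after r': (1 4 6 5)
  after f: (1 5 3 2)(4 6)
  after f: (1 4 6 5 2 3)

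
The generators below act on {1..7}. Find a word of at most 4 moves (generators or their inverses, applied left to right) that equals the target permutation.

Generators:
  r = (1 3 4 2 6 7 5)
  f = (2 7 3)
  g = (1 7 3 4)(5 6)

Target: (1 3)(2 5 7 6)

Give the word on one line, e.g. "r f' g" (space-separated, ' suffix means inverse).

r f' g

  after r: (1 3 4 2 6 7 5)
  after f': (1 7 5)(2 6)(3 4)
  after g: (1 3)(2 5 7 6)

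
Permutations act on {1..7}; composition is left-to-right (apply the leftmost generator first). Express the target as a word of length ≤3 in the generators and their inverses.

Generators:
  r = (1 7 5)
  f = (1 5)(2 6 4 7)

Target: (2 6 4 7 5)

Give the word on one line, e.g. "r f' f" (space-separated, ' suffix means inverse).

r' f

  after r': (1 5 7)
  after f: (2 6 4 7 5)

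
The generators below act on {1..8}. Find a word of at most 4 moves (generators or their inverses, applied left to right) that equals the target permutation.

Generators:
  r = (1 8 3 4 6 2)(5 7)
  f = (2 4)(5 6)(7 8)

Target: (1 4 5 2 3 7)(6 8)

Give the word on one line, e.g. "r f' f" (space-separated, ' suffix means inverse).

f' r' f

  after f': (2 4)(5 6)(7 8)
  after r': (1 2 3 8 5 4 6 7)
  after f: (1 4 5 2 3 7)(6 8)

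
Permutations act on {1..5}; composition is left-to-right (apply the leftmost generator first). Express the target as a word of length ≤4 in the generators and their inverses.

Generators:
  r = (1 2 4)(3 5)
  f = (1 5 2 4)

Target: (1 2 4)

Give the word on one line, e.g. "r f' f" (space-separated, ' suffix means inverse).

  after r': (1 4 2)(3 5)
  after r': (1 2 4)

r' r'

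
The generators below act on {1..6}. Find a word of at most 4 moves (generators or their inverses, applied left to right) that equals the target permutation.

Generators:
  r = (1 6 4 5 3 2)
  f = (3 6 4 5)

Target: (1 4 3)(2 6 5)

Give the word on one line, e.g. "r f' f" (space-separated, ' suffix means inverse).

r r

  after r: (1 6 4 5 3 2)
  after r: (1 4 3)(2 6 5)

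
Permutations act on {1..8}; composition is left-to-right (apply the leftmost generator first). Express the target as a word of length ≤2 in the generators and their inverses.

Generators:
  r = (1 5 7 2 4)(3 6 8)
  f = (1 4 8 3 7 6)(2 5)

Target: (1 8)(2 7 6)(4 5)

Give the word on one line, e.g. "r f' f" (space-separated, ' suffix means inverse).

f' r

  after f': (1 6 7 3 8 4)(2 5)
  after r: (1 8)(2 7 6)(4 5)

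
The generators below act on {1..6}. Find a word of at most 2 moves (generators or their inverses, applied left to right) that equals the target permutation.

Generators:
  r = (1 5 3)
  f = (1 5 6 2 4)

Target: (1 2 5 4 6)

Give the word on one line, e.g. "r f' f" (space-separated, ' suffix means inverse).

  after f': (1 4 2 6 5)
  after f': (1 2 5 4 6)

f' f'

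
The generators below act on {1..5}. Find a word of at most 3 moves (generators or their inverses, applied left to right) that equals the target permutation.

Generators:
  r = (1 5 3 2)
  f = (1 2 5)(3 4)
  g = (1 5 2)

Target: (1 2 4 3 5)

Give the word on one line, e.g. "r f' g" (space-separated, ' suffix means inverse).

r' g f

  after r': (1 2 3 5)
  after g: (2 3)
  after f: (1 2 4 3 5)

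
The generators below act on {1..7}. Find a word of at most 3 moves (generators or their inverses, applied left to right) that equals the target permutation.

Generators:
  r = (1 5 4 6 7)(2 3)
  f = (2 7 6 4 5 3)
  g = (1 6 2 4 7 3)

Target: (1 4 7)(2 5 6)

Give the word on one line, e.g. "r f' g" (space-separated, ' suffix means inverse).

  after r: (1 5 4 6 7)(2 3)
  after f': (1 4 7)(2 5 6)

r f'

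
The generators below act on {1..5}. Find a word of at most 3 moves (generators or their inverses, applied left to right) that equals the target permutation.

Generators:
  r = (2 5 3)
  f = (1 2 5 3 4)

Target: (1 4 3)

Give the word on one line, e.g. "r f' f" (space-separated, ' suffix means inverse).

  after r: (2 5 3)
  after f': (1 4 3)

r f'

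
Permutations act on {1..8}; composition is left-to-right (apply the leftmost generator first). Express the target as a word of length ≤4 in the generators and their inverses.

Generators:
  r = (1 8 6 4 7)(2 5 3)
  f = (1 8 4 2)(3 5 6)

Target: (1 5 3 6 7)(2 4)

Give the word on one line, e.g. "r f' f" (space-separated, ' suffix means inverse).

  after r': (1 7 4 6 8)(2 3 5)
  after r': (1 4 8 7 6)(2 5 3)
  after r': (1 6 7 8 4)
  after f': (1 5 3 6 7)(2 4)

r' r' r' f'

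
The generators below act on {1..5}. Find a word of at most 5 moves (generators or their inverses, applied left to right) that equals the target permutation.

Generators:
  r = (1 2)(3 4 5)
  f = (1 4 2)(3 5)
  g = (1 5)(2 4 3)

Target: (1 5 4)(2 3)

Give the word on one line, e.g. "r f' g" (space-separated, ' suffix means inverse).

  after r': (1 2)(3 5 4)
  after f: (2 4 5)
  after g: (1 5 4)(2 3)

r' f g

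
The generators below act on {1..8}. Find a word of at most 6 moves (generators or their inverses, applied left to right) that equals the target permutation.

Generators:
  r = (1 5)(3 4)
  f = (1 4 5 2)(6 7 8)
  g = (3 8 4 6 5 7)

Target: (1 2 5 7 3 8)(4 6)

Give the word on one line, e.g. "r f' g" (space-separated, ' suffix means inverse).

  after f': (1 2 5 4)(6 8 7)
  after r: (1 2)(3 4 5)(6 8 7)
  after g': (1 2)(3 8 5 7 4 6)
  after r': (1 2 5 7 3 8)(4 6)

f' r g' r'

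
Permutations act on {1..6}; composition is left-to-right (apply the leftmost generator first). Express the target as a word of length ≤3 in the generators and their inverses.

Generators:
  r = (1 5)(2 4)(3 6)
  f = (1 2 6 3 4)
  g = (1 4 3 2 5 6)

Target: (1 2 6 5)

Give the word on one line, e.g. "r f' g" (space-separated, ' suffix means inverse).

g' f'

  after g': (1 6 5 2 3 4)
  after f': (1 2 6 5)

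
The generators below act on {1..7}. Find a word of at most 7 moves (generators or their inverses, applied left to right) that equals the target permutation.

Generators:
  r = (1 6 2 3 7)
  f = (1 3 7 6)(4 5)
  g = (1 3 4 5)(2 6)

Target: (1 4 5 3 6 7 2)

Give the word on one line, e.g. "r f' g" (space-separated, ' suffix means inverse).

g' f' r f g'

  after g': (1 5 4 3)(2 6)
  after f': (1 4)(2 7 3 6)
  after r: (1 4 6 3 2)
  after f: (1 5 4)(2 3)(6 7)
  after g': (1 4 5 3 6 7 2)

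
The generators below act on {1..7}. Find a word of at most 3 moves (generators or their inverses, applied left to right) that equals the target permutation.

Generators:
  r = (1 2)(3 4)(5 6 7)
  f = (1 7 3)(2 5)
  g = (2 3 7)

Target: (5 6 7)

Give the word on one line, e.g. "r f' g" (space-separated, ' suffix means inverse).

  after r': (1 2)(3 4)(5 7 6)
  after r': (5 6 7)

r' r'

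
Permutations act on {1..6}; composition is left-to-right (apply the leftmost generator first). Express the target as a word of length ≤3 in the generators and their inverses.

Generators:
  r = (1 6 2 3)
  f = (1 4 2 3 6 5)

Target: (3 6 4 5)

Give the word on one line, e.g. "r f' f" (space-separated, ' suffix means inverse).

f' r f

  after f': (1 5 6 3 2 4)
  after r: (1 5 2 4 6)
  after f: (3 6 4 5)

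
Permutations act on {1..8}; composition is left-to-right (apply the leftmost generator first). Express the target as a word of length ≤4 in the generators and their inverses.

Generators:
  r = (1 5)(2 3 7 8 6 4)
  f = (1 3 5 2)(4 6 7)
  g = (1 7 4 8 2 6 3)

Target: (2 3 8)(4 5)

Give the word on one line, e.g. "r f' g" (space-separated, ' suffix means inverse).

  after f': (1 2 5 3)(4 7 6)
  after g': (1 8 4)(2 5 6 7)
  after r': (1 7 4 5 8 6 3 2)
  after g': (2 3 8)(4 5)

f' g' r' g'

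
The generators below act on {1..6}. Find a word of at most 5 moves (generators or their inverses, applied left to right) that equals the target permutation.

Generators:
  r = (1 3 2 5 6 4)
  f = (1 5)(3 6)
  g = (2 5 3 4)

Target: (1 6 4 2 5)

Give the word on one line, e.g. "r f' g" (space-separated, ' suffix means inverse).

g' r f

  after g': (2 4 3 5)
  after r: (1 3 6 4 2)
  after f: (1 6 4 2 5)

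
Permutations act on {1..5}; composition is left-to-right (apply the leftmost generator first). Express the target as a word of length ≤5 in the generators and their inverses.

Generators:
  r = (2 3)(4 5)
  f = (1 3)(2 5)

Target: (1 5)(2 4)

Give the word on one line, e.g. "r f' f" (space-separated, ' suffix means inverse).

f r' f'

  after f: (1 3)(2 5)
  after r': (1 2 4 5 3)
  after f': (1 5)(2 4)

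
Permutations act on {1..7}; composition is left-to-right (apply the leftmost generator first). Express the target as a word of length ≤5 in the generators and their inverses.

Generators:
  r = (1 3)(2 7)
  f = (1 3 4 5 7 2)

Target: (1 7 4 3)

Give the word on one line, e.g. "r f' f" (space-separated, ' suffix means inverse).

  after f: (1 3 4 5 7 2)
  after r: (2 3 4 5)
  after f': (1 2)(5 7)
  after f': (1 7 4 3)

f r f' f'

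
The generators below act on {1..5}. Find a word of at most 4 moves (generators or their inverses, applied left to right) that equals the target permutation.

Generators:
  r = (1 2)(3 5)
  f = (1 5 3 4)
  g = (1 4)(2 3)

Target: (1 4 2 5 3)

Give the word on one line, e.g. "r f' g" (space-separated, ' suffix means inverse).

  after g': (1 4)(2 3)
  after r: (1 4 2 5 3)

g' r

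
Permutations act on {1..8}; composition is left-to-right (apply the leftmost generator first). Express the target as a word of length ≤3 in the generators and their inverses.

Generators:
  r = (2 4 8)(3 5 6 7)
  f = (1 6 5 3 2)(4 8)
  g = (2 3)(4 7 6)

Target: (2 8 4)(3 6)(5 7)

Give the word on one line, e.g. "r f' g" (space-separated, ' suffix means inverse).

  after r: (2 4 8)(3 5 6 7)
  after r: (2 8 4)(3 6)(5 7)

r r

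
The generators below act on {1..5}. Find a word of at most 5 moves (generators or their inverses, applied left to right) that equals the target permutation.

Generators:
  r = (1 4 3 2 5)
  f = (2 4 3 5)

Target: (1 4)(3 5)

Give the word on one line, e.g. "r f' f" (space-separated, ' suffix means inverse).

  after f': (2 5 3 4)
  after f': (2 3)(4 5)
  after r: (1 4)(3 5)

f' f' r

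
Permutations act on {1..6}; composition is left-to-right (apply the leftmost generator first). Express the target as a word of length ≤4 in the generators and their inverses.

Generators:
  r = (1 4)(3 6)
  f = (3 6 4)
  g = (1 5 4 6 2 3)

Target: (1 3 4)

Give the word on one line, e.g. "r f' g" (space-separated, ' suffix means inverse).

r f' f'

  after r: (1 4)(3 6)
  after f': (1 6 4)
  after f': (1 3 4)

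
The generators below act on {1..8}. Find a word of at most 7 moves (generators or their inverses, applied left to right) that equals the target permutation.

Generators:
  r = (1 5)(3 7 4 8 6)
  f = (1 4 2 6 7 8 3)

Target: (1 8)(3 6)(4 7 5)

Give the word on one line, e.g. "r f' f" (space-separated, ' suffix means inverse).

  after r: (1 5)(3 7 4 8 6)
  after f': (1 5 3 6 8 2 4 7)
  after r': (2 7 5 6 4 3 8)
  after f': (1 3 7 5 2 6)(4 8)
  after f': (1 8)(3 6)(4 7 5)

r f' r' f' f'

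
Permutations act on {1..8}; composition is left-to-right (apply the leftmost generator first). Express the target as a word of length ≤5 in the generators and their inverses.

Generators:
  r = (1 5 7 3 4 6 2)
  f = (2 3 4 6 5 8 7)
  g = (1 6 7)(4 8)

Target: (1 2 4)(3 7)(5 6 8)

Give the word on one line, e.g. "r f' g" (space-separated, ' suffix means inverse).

  after f: (2 3 4 6 5 8 7)
  after g': (1 7 2 3 8 6 5 4)
  after f: (1 2 4)(3 7)(5 6 8)

f g' f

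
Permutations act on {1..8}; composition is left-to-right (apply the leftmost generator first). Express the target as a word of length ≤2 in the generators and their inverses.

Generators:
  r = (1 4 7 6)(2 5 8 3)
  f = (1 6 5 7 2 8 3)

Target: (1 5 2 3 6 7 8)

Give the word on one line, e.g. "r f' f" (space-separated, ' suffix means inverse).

  after f: (1 6 5 7 2 8 3)
  after f: (1 5 2 3 6 7 8)

f f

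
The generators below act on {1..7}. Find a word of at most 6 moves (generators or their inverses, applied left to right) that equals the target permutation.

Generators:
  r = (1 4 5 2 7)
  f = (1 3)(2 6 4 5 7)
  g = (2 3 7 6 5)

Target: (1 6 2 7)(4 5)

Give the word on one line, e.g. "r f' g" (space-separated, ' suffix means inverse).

g' g' r r g'

  after g': (2 5 6 7 3)
  after g': (2 6 3 5 7)
  after r: (1 4 5)(2 6 3)
  after r: (1 5 4 2 6 3 7)
  after g': (1 6 2 7)(4 5)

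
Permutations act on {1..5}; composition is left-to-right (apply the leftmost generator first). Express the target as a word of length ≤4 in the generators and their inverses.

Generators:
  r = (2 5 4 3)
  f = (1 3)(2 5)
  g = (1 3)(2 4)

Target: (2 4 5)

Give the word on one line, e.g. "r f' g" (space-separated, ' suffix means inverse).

g f'

  after g: (1 3)(2 4)
  after f': (2 4 5)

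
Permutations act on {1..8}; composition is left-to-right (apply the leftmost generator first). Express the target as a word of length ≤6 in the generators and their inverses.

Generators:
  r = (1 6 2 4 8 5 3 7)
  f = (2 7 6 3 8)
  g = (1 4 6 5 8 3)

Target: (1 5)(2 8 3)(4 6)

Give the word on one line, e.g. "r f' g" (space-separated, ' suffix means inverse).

f g' r' f

  after f: (2 7 6 3 8)
  after g': (1 3 5 6 8 2 7 4)
  after r': (1 5)(2 3 8 6 4 7)
  after f: (1 5)(2 8 3)(4 6)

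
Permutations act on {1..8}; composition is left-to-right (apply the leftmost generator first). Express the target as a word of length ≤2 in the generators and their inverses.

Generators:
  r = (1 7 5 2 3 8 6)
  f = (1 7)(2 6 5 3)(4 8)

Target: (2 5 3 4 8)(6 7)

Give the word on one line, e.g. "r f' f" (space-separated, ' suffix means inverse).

  after r: (1 7 5 2 3 8 6)
  after f': (2 5 3 4 8)(6 7)

r f'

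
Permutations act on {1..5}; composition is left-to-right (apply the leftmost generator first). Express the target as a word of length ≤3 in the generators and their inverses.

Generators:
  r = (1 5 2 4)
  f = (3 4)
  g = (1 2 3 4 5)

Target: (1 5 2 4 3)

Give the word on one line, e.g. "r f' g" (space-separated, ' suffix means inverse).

  after f': (3 4)
  after r: (1 5 2 4 3)

f' r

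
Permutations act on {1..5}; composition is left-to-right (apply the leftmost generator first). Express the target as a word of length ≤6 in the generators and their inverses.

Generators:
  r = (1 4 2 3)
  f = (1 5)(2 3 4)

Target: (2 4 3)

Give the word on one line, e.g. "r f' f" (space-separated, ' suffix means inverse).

  after f': (1 5)(2 4 3)
  after f': (2 3 4)
  after f': (1 5)
  after f': (2 4 3)

f' f' f' f'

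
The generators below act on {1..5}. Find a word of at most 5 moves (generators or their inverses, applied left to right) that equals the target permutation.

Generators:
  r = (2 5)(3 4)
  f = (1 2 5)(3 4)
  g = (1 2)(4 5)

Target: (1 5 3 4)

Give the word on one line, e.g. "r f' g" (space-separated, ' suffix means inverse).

  after g': (1 2)(4 5)
  after r': (1 5 3 4 2)
  after f': (1 2 5 4)
  after r: (1 5 3 4)

g' r' f' r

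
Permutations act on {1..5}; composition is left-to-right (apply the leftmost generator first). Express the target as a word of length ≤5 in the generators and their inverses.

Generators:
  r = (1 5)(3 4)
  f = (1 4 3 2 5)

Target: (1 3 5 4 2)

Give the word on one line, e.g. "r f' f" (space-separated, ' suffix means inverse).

  after f: (1 4 3 2 5)
  after f: (1 3 5 4 2)
  after r': (1 4 2 5 3)
  after r': (1 3 5 4 2)

f f r' r'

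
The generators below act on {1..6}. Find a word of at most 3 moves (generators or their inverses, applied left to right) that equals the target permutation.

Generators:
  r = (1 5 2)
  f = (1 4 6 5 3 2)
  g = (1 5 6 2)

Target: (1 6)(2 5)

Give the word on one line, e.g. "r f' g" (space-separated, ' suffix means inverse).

g g

  after g: (1 5 6 2)
  after g: (1 6)(2 5)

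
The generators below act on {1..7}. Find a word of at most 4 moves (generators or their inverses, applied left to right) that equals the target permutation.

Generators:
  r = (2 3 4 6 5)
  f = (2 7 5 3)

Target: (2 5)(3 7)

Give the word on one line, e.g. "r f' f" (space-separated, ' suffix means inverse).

  after f: (2 7 5 3)
  after f: (2 5)(3 7)

f f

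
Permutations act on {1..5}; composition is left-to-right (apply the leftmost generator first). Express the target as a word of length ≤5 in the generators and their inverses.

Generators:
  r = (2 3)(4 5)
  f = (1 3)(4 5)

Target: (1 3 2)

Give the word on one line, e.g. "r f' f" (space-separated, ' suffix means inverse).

  after r': (2 3)(4 5)
  after f': (1 3 2)
  after r: (1 2)(4 5)
  after r: (1 3 2)

r' f' r r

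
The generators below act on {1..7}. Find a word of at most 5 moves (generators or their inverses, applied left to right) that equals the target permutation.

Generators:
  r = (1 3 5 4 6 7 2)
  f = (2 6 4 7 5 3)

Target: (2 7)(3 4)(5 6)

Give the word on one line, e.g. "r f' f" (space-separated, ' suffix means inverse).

  after f': (2 3 5 7 4 6)
  after f': (2 5 4)(3 7 6)
  after f': (2 7)(3 4)(5 6)

f' f' f'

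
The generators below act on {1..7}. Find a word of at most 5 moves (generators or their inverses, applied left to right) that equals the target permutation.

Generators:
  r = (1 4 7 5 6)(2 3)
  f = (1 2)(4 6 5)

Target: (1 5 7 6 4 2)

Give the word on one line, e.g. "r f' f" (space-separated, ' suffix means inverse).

  after r: (1 4 7 5 6)(2 3)
  after r: (1 7 6 4 5)
  after r: (1 5 4 6 7)(2 3)
  after r: (1 6 5 7 4)
  after f: (1 5 7 6 4 2)

r r r r f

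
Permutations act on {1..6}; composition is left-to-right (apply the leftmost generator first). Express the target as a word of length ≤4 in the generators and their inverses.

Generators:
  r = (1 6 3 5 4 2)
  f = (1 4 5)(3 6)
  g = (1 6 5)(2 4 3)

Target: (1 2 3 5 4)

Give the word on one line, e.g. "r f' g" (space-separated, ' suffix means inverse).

g r' r'

  after g: (1 6 5)(2 4 3)
  after r': (2 5)(3 4 6)
  after r': (1 2 3 5 4)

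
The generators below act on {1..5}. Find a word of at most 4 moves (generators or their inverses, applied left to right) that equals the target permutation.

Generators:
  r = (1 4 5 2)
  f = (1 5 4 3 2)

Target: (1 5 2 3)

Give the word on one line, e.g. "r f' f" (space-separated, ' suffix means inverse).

f r' f'

  after f: (1 5 4 3 2)
  after r': (1 4 3 5)
  after f': (1 5 2 3)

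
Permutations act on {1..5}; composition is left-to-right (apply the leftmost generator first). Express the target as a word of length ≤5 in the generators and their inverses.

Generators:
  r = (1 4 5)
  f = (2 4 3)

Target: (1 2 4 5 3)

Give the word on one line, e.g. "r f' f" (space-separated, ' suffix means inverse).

r f r f r'

  after r: (1 4 5)
  after f: (1 3 2 4 5)
  after r: (1 3 2 5 4)
  after f: (1 2 5 3 4)
  after r': (1 2 4 5 3)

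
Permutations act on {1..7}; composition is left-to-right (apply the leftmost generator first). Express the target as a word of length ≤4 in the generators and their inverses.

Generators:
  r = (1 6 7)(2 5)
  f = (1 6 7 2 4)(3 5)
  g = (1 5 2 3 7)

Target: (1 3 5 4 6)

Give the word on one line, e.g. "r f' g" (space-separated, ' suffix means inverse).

  after f': (1 4 2 7 6)(3 5)
  after f': (1 2 6 4 7)
  after r: (1 5 2 7 6 4)
  after f: (1 3 5 4 6)

f' f' r f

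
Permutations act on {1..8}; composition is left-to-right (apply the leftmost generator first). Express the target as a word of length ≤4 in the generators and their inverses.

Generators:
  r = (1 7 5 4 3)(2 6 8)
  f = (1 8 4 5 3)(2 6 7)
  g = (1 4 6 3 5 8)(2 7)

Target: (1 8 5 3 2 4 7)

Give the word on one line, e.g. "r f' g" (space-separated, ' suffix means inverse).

g r' g

  after g: (1 4 6 3 5 8)(2 7)
  after r': (1 5 6 4 2)(3 7 8)
  after g: (1 8 5 3 2 4 7)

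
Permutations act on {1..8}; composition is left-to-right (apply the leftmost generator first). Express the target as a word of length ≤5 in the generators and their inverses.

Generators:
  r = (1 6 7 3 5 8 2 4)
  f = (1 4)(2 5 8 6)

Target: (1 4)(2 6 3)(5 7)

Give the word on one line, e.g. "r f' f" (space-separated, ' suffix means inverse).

  after r: (1 6 7 3 5 8 2 4)
  after f: (1 2)(3 8 5 6 7)
  after r: (1 4)(2 6 3)(5 7)

r f r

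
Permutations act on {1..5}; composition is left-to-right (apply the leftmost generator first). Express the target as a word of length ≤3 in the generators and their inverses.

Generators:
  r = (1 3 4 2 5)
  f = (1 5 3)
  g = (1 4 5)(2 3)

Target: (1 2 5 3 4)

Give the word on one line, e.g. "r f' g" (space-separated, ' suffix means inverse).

g' g' r

  after g': (1 5 4)(2 3)
  after g': (1 4 5)
  after r: (1 2 5 3 4)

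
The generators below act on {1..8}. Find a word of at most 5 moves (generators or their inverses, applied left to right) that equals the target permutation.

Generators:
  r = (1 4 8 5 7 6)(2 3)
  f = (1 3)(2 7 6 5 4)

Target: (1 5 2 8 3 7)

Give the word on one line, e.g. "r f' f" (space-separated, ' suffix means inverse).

  after r': (1 6 7 5 8 4)(2 3)
  after r': (1 7 8)(4 6 5)
  after f: (1 6 4 5 2 7 8 3)
  after r': (1 7 4 8 2 5 3 6)
  after r': (1 5 2 8 3 7)

r' r' f r' r'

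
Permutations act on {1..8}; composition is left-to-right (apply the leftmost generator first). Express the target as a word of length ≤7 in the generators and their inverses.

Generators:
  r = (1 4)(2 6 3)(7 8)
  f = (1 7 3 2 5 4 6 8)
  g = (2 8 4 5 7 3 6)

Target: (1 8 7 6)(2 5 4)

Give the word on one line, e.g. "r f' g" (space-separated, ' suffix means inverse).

f' r' g' g' g'

  after f': (1 8 6 4 5 2 3 7)
  after r': (1 7 4 5 3 8 2 6)
  after g': (1 5 7 8 6)(2 3)
  after g': (1 4 8 3 6)(2 7)
  after g': (1 8 7 6)(2 5 4)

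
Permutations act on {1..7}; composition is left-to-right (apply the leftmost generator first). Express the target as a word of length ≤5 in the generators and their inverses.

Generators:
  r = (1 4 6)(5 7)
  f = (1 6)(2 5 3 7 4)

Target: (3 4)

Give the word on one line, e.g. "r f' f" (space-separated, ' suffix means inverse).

f' r r r f

  after f': (1 6)(2 4 7 3 5)
  after r: (2 6 4 5)(3 7)
  after r: (1 4 7 3 5 2)
  after r: (1 6)(2 4 5)(3 7)
  after f: (3 4)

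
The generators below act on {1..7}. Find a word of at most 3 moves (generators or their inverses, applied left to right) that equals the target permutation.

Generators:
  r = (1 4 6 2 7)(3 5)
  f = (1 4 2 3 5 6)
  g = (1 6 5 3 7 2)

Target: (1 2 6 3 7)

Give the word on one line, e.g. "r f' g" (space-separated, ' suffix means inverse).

f' r

  after f': (1 6 5 3 2 4)
  after r: (1 2 6 3 7)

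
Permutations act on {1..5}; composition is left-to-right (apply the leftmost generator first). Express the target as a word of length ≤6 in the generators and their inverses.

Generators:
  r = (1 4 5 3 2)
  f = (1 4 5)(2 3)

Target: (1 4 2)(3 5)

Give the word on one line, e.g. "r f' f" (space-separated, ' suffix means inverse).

  after r': (1 2 3 5 4)
  after r': (1 3 4 2 5)
  after r': (1 5 2 4 3)
  after f': (1 4 2)(3 5)

r' r' r' f'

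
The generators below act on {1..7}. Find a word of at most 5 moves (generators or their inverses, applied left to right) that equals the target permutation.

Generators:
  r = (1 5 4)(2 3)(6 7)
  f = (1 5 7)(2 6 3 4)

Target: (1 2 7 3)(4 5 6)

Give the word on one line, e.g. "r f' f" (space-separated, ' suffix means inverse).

  after r': (1 4 5)(2 3)(6 7)
  after f': (1 3 4)(2 6 5 7)
  after r: (1 2 7 3)(4 5 6)

r' f' r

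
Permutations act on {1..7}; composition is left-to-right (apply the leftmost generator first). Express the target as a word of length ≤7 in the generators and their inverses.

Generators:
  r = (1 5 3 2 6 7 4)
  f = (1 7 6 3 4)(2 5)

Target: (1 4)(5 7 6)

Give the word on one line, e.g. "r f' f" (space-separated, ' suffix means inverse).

f' f' f' r r

  after f': (1 4 3 6 7)(2 5)
  after f': (1 3 7 4 6)
  after f': (1 6 4 7 3)(2 5)
  after r: (1 7 2 3 5 6)
  after r: (1 4)(5 7 6)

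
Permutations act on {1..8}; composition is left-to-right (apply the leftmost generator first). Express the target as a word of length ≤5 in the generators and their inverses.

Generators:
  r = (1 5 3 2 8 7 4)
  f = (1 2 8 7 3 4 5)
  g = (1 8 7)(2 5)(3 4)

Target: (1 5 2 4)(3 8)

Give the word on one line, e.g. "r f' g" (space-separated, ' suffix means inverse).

g f' g' r' f'

  after g: (1 8 7)(2 5)(3 4)
  after f': (1 2 4 7 5)
  after g': (1 5 7 2 3 4 8)
  after r': (2 5 8 4)(3 7)
  after f': (1 5 2 4)(3 8)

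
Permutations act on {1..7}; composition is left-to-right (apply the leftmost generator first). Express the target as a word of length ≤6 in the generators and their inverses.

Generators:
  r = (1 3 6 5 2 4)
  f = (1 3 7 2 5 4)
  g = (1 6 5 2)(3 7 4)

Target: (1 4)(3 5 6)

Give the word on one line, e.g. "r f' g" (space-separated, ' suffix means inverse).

g' r' r' g f

  after g': (1 2 5 6)(3 4 7)
  after r': (1 5 3 2 6 4 7)
  after r': (1 6 2 3 5)(4 7)
  after g: (1 5 6)(2 7 3)
  after f: (1 4)(3 5 6)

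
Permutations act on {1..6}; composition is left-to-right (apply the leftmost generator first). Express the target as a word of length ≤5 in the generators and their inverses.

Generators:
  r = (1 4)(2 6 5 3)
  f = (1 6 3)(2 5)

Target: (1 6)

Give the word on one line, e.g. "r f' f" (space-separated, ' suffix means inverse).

f' r' r'

  after f': (1 3 6)(2 5)
  after r': (1 5 3 2 6 4)
  after r': (1 6)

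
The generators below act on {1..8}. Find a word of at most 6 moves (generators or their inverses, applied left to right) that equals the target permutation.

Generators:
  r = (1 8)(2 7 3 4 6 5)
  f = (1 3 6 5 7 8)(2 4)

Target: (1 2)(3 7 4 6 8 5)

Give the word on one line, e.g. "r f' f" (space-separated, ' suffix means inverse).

f' f' r r f'

  after f': (1 8 7 5 6 3)(2 4)
  after f': (1 7 6)(3 8 5)
  after r: (1 3)(2 7 5 4 6 8)
  after r: (1 4 5 6)(2 3 8 7)
  after f': (1 2)(3 7 4 6 8 5)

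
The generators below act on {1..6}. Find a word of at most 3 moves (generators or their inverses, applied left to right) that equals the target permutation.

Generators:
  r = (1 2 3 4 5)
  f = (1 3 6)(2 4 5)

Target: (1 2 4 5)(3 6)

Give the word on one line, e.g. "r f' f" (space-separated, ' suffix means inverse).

  after r': (1 5 4 3 2)
  after r': (1 4 2 5 3)
  after f': (1 2 4 5)(3 6)

r' r' f'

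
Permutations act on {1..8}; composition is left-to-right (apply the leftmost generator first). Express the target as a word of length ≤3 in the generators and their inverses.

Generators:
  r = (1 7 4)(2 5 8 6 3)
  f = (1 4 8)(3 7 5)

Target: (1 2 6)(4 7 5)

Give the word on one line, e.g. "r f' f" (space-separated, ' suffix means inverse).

r f r'

  after r: (1 7 4)(2 5 8 6 3)
  after f: (1 5)(2 3)(6 7 8)
  after r': (1 2 6)(4 7 5)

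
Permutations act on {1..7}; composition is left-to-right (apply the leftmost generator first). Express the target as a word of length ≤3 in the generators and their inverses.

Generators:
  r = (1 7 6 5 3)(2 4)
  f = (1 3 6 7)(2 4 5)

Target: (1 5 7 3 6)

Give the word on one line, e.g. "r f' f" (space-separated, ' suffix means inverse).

r' r'

  after r': (1 3 5 6 7)(2 4)
  after r': (1 5 7 3 6)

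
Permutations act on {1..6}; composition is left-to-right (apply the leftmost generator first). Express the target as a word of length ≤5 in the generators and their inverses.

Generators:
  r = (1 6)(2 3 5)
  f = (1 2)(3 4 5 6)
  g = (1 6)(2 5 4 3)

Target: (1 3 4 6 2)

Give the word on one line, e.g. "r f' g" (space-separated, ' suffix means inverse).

g r' f' r

  after g: (1 6)(2 5 4 3)
  after r': (2 3 5 4)
  after f': (1 2 6 5 3 4)
  after r: (1 3 4 6 2)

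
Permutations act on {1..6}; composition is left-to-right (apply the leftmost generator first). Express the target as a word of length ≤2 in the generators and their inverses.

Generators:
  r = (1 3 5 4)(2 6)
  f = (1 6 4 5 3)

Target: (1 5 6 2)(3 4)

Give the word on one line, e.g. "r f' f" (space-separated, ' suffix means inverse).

  after r: (1 3 5 4)(2 6)
  after f': (1 5 6 2)(3 4)

r f'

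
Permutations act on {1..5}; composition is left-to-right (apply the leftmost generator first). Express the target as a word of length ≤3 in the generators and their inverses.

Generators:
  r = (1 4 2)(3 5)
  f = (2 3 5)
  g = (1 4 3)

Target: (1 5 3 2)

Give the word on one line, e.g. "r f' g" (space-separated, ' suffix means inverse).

  after g: (1 4 3)
  after g: (1 3 4)
  after r: (1 5 3 2)

g g r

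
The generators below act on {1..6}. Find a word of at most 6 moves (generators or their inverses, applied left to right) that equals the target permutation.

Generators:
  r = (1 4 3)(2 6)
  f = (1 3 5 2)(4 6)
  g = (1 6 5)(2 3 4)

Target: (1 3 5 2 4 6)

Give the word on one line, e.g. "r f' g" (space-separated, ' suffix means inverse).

g r' f f

  after g: (1 6 5)(2 3 4)
  after r': (1 2 4 6 5 3)
  after f: (2 6)
  after f: (1 3 5 2 4 6)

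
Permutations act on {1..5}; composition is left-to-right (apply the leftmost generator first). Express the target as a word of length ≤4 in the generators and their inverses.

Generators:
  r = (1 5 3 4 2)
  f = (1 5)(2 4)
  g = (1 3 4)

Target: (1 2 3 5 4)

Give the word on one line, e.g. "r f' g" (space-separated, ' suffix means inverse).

  after r': (1 2 4 3 5)
  after g': (1 2 3 5 4)

r' g'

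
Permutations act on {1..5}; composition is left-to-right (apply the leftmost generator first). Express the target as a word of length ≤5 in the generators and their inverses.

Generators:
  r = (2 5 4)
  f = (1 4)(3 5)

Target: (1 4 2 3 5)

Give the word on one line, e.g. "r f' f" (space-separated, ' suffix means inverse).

r f' f' f'

  after r: (2 5 4)
  after f': (1 4 2 3 5)
  after f': (2 5 4)
  after f': (1 4 2 3 5)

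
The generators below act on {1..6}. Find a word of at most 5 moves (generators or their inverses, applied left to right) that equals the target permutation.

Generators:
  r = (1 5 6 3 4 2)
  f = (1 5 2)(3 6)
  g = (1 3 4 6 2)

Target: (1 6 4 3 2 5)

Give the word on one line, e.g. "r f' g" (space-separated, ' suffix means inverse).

  after r: (1 5 6 3 4 2)
  after f': (3 4 5)
  after g': (1 2 6 4 5)
  after r': (1 4)(2 5)(3 6)
  after g: (1 6 4 3 2 5)

r f' g' r' g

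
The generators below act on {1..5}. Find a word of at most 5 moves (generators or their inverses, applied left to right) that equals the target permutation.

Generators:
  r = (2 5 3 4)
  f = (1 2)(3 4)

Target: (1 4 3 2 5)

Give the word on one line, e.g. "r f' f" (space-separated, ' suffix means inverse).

  after f: (1 2)(3 4)
  after r': (1 4 5 2)
  after f': (1 3 4 5)
  after r: (1 4 3 2 5)

f r' f' r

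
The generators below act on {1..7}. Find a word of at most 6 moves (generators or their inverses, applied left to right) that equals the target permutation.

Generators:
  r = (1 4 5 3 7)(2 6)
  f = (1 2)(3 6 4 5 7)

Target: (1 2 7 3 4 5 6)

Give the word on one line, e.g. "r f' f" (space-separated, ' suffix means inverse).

  after r': (1 7 3 5 4)(2 6)
  after r': (1 3 4 7 5)
  after f: (1 6 4 3 5 2)
  after r': (1 2 7 3 4 5 6)

r' r' f r'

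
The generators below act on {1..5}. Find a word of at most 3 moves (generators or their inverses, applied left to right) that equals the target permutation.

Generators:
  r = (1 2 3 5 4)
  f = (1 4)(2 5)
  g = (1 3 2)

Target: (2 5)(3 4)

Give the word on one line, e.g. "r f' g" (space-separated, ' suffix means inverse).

  after g: (1 3 2)
  after r': (1 2 4 5 3)
  after r': (2 5)(3 4)

g r' r'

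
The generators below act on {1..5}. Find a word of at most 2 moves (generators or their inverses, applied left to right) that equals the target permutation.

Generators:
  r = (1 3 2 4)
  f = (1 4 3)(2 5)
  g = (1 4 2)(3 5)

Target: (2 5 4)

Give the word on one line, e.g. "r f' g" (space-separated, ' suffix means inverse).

f r

  after f: (1 4 3)(2 5)
  after r: (2 5 4)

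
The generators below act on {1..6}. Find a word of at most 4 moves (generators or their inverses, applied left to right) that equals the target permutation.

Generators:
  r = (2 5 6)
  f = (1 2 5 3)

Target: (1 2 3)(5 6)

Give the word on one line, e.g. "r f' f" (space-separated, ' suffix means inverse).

  after r: (2 5 6)
  after f: (1 2 3)(5 6)

r f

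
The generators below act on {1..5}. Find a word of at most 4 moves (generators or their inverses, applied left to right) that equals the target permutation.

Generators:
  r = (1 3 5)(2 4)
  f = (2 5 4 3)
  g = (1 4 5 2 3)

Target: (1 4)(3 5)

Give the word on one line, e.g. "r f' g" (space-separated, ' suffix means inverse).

f r r f

  after f: (2 5 4 3)
  after r: (1 3 4 5 2)
  after r: (1 5 4)(2 3)
  after f: (1 4)(3 5)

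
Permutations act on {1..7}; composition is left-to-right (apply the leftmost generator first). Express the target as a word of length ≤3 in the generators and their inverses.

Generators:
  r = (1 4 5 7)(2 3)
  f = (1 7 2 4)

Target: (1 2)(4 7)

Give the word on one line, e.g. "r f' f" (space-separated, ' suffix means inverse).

  after f': (1 4 2 7)
  after f': (1 2)(4 7)

f' f'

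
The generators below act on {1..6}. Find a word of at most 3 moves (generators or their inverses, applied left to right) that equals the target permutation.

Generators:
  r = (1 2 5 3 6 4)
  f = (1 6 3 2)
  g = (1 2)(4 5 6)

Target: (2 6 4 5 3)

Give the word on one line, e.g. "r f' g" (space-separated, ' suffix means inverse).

  after g: (1 2)(4 5 6)
  after f: (2 6 4 5 3)

g f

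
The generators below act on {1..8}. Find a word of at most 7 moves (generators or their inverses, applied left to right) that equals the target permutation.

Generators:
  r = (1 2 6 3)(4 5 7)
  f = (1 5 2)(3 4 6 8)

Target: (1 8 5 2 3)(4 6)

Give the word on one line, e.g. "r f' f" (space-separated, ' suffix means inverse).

  after r: (1 2 6 3)(4 5 7)
  after f: (2 8 3 5 7 6 4)
  after r': (1 3 4)(2 8 6 7)
  after f': (1 8 4 2 6 7 5)
  after r: (1 8 5 2 3)(4 6)

r f r' f' r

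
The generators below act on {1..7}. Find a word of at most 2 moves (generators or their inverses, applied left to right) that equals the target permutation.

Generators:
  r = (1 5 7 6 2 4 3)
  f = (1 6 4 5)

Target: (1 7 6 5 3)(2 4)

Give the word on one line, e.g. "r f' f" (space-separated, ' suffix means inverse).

f' r

  after f': (1 5 4 6)
  after r: (1 7 6 5 3)(2 4)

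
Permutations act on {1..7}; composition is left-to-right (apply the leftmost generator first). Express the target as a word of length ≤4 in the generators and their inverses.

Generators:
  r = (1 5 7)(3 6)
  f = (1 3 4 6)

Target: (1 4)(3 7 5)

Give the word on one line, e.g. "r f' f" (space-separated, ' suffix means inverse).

f' r' f

  after f': (1 6 4 3)
  after r': (1 3 7 5)(4 6)
  after f: (1 4)(3 7 5)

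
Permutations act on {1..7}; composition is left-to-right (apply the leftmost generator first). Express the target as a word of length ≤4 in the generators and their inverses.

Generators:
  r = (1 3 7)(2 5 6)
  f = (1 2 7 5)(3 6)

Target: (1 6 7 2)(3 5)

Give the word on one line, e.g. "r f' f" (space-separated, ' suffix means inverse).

  after r: (1 3 7)(2 5 6)
  after f: (1 6 7 2)(3 5)

r f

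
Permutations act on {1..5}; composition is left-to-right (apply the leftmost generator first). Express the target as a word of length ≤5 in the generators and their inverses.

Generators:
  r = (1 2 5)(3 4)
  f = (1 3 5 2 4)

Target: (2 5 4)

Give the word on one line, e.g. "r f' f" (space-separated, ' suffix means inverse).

  after r': (1 5 2)(3 4)
  after f': (1 3 2 4)
  after r': (1 4 5 2 3)
  after f: (2 5 4)

r' f' r' f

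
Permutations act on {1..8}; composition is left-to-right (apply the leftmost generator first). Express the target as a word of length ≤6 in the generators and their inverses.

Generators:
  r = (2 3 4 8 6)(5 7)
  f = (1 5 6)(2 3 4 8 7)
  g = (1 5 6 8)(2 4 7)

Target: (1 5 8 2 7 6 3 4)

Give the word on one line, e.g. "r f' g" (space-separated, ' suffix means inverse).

r' r' g' r g'

  after r': (2 6 8 4 3)(5 7)
  after r': (2 8 3 6 4)
  after g': (1 8 3 5)(2 6)(4 7)
  after r: (1 6 3 7 8 4 5)
  after g': (1 5 8 2 7 6 3 4)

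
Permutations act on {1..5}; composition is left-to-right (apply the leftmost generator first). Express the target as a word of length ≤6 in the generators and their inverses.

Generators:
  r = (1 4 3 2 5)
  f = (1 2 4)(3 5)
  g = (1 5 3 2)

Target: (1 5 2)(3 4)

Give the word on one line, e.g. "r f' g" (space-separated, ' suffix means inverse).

  after f: (1 2 4)(3 5)
  after r: (1 5 2 3)
  after f': (1 3 4 2 5)
  after g': (1 5 2)(3 4)

f r f' g'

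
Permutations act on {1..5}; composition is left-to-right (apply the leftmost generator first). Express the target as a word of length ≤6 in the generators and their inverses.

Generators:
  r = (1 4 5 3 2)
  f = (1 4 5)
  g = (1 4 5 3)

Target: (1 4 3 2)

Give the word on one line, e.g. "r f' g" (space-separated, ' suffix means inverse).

  after r: (1 4 5 3 2)
  after r: (1 5 2 4 3)
  after g': (1 4 5 2)
  after r: (1 5)(2 4 3)
  after f': (1 4 3 2)

r r g' r f'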